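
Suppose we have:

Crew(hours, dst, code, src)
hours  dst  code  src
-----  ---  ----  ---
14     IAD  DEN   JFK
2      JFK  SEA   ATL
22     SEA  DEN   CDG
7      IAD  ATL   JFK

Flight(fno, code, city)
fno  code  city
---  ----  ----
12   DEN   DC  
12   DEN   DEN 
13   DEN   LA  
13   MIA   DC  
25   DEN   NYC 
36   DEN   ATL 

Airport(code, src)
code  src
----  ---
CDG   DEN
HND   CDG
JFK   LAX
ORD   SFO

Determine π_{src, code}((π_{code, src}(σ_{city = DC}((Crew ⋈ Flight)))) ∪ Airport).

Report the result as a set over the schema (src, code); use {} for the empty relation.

{(CDG, DEN), (CDG, HND), (DEN, CDG), (JFK, DEN), (LAX, JFK), (SFO, ORD)}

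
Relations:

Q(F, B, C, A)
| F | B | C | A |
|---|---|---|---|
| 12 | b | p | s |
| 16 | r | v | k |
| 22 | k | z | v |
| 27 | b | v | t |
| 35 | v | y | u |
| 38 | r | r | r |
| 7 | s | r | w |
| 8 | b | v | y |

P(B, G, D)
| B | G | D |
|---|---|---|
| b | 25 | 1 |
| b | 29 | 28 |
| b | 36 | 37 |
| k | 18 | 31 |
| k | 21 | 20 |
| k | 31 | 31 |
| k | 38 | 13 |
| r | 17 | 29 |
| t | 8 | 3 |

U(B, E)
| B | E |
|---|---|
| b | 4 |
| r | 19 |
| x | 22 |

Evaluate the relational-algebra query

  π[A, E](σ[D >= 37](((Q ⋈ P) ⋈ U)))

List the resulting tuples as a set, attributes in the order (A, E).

Q ⋈ P (natural join on B): {(12, b, p, s, 25, 1), (12, b, p, s, 29, 28), (12, b, p, s, 36, 37), (16, r, v, k, 17, 29), (22, k, z, v, 18, 31), (22, k, z, v, 21, 20), (22, k, z, v, 31, 31), (22, k, z, v, 38, 13), (27, b, v, t, 25, 1), (27, b, v, t, 29, 28), (27, b, v, t, 36, 37), (38, r, r, r, 17, 29), (8, b, v, y, 25, 1), (8, b, v, y, 29, 28), (8, b, v, y, 36, 37)}
(Q ⋈ P) ⋈ U (natural join on B): {(12, b, p, s, 25, 1, 4), (12, b, p, s, 29, 28, 4), (12, b, p, s, 36, 37, 4), (16, r, v, k, 17, 29, 19), (27, b, v, t, 25, 1, 4), (27, b, v, t, 29, 28, 4), (27, b, v, t, 36, 37, 4), (38, r, r, r, 17, 29, 19), (8, b, v, y, 25, 1, 4), (8, b, v, y, 29, 28, 4), (8, b, v, y, 36, 37, 4)}
Apply σ_{D >= 37}; surviving tuples: {(12, b, p, s, 36, 37, 4), (27, b, v, t, 36, 37, 4), (8, b, v, y, 36, 37, 4)}
Projecting to A, E: {(s, 4), (t, 4), (y, 4)}

{(s, 4), (t, 4), (y, 4)}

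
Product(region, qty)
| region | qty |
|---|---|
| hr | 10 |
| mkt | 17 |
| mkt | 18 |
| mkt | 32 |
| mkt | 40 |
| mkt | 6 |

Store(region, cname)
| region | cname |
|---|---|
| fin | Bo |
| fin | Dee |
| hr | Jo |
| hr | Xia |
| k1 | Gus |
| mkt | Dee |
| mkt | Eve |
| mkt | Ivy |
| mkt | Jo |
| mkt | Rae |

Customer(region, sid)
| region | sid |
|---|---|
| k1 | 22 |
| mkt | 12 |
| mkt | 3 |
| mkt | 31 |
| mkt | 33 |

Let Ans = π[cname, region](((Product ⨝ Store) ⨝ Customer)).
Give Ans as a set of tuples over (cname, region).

Natural join on region: {(hr, 10, Jo), (hr, 10, Xia), (mkt, 17, Dee), (mkt, 17, Eve), (mkt, 17, Ivy), (mkt, 17, Jo), (mkt, 17, Rae), (mkt, 18, Dee), (mkt, 18, Eve), (mkt, 18, Ivy), (mkt, 18, Jo), (mkt, 18, Rae), (mkt, 32, Dee), (mkt, 32, Eve), (mkt, 32, Ivy), (mkt, 32, Jo), (mkt, 32, Rae), (mkt, 40, Dee), (mkt, 40, Eve), (mkt, 40, Ivy), (mkt, 40, Jo), (mkt, 40, Rae), (mkt, 6, Dee), (mkt, 6, Eve), (mkt, 6, Ivy), (mkt, 6, Jo), (mkt, 6, Rae)}
Natural join on region: {(mkt, 17, Dee, 12), (mkt, 17, Dee, 3), (mkt, 17, Dee, 31), (mkt, 17, Dee, 33), (mkt, 17, Eve, 12), (mkt, 17, Eve, 3), (mkt, 17, Eve, 31), (mkt, 17, Eve, 33), (mkt, 17, Ivy, 12), (mkt, 17, Ivy, 3), (mkt, 17, Ivy, 31), (mkt, 17, Ivy, 33), (mkt, 17, Jo, 12), (mkt, 17, Jo, 3), (mkt, 17, Jo, 31), (mkt, 17, Jo, 33), (mkt, 17, Rae, 12), (mkt, 17, Rae, 3), (mkt, 17, Rae, 31), (mkt, 17, Rae, 33), (mkt, 18, Dee, 12), (mkt, 18, Dee, 3), (mkt, 18, Dee, 31), (mkt, 18, Dee, 33), (mkt, 18, Eve, 12), (mkt, 18, Eve, 3), (mkt, 18, Eve, 31), (mkt, 18, Eve, 33), (mkt, 18, Ivy, 12), (mkt, 18, Ivy, 3), (mkt, 18, Ivy, 31), (mkt, 18, Ivy, 33), (mkt, 18, Jo, 12), (mkt, 18, Jo, 3), (mkt, 18, Jo, 31), (mkt, 18, Jo, 33), (mkt, 18, Rae, 12), (mkt, 18, Rae, 3), (mkt, 18, Rae, 31), (mkt, 18, Rae, 33), (mkt, 32, Dee, 12), (mkt, 32, Dee, 3), (mkt, 32, Dee, 31), (mkt, 32, Dee, 33), (mkt, 32, Eve, 12), (mkt, 32, Eve, 3), (mkt, 32, Eve, 31), (mkt, 32, Eve, 33), (mkt, 32, Ivy, 12), (mkt, 32, Ivy, 3), (mkt, 32, Ivy, 31), (mkt, 32, Ivy, 33), (mkt, 32, Jo, 12), (mkt, 32, Jo, 3), (mkt, 32, Jo, 31), (mkt, 32, Jo, 33), (mkt, 32, Rae, 12), (mkt, 32, Rae, 3), (mkt, 32, Rae, 31), (mkt, 32, Rae, 33), (mkt, 40, Dee, 12), (mkt, 40, Dee, 3), (mkt, 40, Dee, 31), (mkt, 40, Dee, 33), (mkt, 40, Eve, 12), (mkt, 40, Eve, 3), (mkt, 40, Eve, 31), (mkt, 40, Eve, 33), (mkt, 40, Ivy, 12), (mkt, 40, Ivy, 3), (mkt, 40, Ivy, 31), (mkt, 40, Ivy, 33), (mkt, 40, Jo, 12), (mkt, 40, Jo, 3), (mkt, 40, Jo, 31), (mkt, 40, Jo, 33), (mkt, 40, Rae, 12), (mkt, 40, Rae, 3), (mkt, 40, Rae, 31), (mkt, 40, Rae, 33), (mkt, 6, Dee, 12), (mkt, 6, Dee, 3), (mkt, 6, Dee, 31), (mkt, 6, Dee, 33), (mkt, 6, Eve, 12), (mkt, 6, Eve, 3), (mkt, 6, Eve, 31), (mkt, 6, Eve, 33), (mkt, 6, Ivy, 12), (mkt, 6, Ivy, 3), (mkt, 6, Ivy, 31), (mkt, 6, Ivy, 33), (mkt, 6, Jo, 12), (mkt, 6, Jo, 3), (mkt, 6, Jo, 31), (mkt, 6, Jo, 33), (mkt, 6, Rae, 12), (mkt, 6, Rae, 3), (mkt, 6, Rae, 31), (mkt, 6, Rae, 33)}
π[cname, region]: project onto (cname, region) (95 duplicate(s) eliminated) → {(Dee, mkt), (Eve, mkt), (Ivy, mkt), (Jo, mkt), (Rae, mkt)}

{(Dee, mkt), (Eve, mkt), (Ivy, mkt), (Jo, mkt), (Rae, mkt)}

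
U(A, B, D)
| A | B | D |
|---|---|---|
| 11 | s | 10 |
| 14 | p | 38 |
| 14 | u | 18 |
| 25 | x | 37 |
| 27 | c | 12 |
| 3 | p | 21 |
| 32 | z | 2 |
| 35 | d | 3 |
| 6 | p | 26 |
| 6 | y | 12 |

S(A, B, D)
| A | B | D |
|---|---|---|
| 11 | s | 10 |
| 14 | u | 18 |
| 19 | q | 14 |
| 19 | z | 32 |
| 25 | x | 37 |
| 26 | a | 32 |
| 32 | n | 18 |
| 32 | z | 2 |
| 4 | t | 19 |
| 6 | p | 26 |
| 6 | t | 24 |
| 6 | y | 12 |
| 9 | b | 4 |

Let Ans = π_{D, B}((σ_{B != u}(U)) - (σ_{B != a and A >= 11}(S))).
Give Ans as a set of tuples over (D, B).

{(12, c), (12, y), (21, p), (26, p), (3, d), (38, p)}

Selection B != u: {(11, s, 10), (14, p, 38), (25, x, 37), (27, c, 12), (3, p, 21), (32, z, 2), (35, d, 3), (6, p, 26), (6, y, 12)}
Selection B != a and A >= 11: {(11, s, 10), (14, u, 18), (19, q, 14), (19, z, 32), (25, x, 37), (32, n, 18), (32, z, 2)}
Taking the difference: {(14, p, 38), (27, c, 12), (3, p, 21), (35, d, 3), (6, p, 26), (6, y, 12)}
π_{D, B} gives {(12, c), (12, y), (21, p), (26, p), (3, d), (38, p)}.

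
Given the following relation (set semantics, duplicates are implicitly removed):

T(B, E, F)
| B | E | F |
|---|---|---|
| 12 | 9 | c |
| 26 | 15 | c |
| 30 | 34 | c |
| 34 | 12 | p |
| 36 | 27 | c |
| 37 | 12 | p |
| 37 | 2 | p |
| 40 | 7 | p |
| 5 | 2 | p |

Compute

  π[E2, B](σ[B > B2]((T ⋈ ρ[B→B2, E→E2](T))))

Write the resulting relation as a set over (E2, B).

{(12, 37), (12, 40), (15, 30), (15, 36), (2, 34), (2, 37), (2, 40), (34, 36), (9, 26), (9, 30), (9, 36)}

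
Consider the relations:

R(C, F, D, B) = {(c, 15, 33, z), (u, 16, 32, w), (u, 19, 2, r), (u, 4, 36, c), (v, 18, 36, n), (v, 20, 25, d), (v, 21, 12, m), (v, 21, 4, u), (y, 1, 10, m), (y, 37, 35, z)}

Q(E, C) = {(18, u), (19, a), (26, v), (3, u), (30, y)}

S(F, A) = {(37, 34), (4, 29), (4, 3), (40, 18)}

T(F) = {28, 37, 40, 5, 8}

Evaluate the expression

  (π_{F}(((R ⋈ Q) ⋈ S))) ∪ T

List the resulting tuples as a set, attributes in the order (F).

{28, 37, 4, 40, 5, 8}

Joining R and Q on C yields {(u, 16, 32, w, 18), (u, 16, 32, w, 3), (u, 19, 2, r, 18), (u, 19, 2, r, 3), (u, 4, 36, c, 18), (u, 4, 36, c, 3), (v, 18, 36, n, 26), (v, 20, 25, d, 26), (v, 21, 12, m, 26), (v, 21, 4, u, 26), (y, 1, 10, m, 30), (y, 37, 35, z, 30)}.
Joining (R ⋈ Q) and S on F yields {(u, 4, 36, c, 18, 29), (u, 4, 36, c, 18, 3), (u, 4, 36, c, 3, 29), (u, 4, 36, c, 3, 3), (y, 37, 35, z, 30, 34)}.
π_{F} gives {37, 4} (3 duplicate(s) eliminated).
Union: {37, 4} with {28, 37, 40, 5, 8} → {28, 37, 4, 40, 5, 8}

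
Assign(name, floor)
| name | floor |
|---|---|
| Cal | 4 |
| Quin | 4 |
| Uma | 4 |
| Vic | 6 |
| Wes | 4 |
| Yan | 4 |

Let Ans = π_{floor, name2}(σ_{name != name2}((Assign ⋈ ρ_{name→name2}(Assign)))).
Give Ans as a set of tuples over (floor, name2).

{(4, Cal), (4, Quin), (4, Uma), (4, Wes), (4, Yan)}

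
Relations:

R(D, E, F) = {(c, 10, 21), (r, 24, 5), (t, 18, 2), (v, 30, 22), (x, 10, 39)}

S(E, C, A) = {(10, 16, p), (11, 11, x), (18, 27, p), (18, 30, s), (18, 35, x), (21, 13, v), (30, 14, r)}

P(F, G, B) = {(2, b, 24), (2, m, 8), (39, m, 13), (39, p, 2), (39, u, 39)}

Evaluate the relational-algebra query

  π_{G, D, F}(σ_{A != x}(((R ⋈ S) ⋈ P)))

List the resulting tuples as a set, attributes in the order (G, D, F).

{(b, t, 2), (m, t, 2), (m, x, 39), (p, x, 39), (u, x, 39)}

Joining R and S on E yields {(c, 10, 21, 16, p), (t, 18, 2, 27, p), (t, 18, 2, 30, s), (t, 18, 2, 35, x), (v, 30, 22, 14, r), (x, 10, 39, 16, p)}.
Joining (R ⋈ S) and P on F yields {(t, 18, 2, 27, p, b, 24), (t, 18, 2, 27, p, m, 8), (t, 18, 2, 30, s, b, 24), (t, 18, 2, 30, s, m, 8), (t, 18, 2, 35, x, b, 24), (t, 18, 2, 35, x, m, 8), (x, 10, 39, 16, p, m, 13), (x, 10, 39, 16, p, p, 2), (x, 10, 39, 16, p, u, 39)}.
σ[A != x]: keep tuples satisfying A != x → {(t, 18, 2, 27, p, b, 24), (t, 18, 2, 27, p, m, 8), (t, 18, 2, 30, s, b, 24), (t, 18, 2, 30, s, m, 8), (x, 10, 39, 16, p, m, 13), (x, 10, 39, 16, p, p, 2), (x, 10, 39, 16, p, u, 39)}
π[G, D, F]: project onto (G, D, F) (2 duplicate(s) eliminated) → {(b, t, 2), (m, t, 2), (m, x, 39), (p, x, 39), (u, x, 39)}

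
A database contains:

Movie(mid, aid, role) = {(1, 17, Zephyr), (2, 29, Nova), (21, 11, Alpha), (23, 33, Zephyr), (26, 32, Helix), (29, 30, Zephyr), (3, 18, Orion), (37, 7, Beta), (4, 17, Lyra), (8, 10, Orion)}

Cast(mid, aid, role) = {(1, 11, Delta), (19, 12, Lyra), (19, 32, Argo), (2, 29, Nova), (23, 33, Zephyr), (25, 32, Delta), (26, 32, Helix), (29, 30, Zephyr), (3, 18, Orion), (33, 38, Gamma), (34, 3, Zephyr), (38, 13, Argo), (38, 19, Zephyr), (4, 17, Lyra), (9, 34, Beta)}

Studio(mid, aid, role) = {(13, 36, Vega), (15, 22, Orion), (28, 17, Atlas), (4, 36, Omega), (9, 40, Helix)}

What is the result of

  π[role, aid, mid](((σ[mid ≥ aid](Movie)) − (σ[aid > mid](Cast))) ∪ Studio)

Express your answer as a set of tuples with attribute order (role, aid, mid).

σ[mid ≥ aid]: keep tuples satisfying mid ≥ aid → {(21, 11, Alpha), (37, 7, Beta)}
σ[aid > mid]: keep tuples satisfying aid > mid → {(1, 11, Delta), (19, 32, Argo), (2, 29, Nova), (23, 33, Zephyr), (25, 32, Delta), (26, 32, Helix), (29, 30, Zephyr), (3, 18, Orion), (33, 38, Gamma), (4, 17, Lyra), (9, 34, Beta)}
Taking the difference: {(21, 11, Alpha), (37, 7, Beta)}
Taking the union: {(13, 36, Vega), (15, 22, Orion), (21, 11, Alpha), (28, 17, Atlas), (37, 7, Beta), (4, 36, Omega), (9, 40, Helix)}
π_{role, aid, mid} gives {(Alpha, 11, 21), (Atlas, 17, 28), (Beta, 7, 37), (Helix, 40, 9), (Omega, 36, 4), (Orion, 22, 15), (Vega, 36, 13)}.

{(Alpha, 11, 21), (Atlas, 17, 28), (Beta, 7, 37), (Helix, 40, 9), (Omega, 36, 4), (Orion, 22, 15), (Vega, 36, 13)}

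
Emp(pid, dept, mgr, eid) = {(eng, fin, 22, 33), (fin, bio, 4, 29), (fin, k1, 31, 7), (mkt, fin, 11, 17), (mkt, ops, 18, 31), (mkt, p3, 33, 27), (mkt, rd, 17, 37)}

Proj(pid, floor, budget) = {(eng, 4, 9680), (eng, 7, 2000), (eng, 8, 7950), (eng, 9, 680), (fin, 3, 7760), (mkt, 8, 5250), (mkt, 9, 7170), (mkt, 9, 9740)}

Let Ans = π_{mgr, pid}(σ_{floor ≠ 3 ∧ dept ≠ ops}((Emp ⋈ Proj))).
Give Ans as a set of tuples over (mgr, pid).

Joining Emp and Proj on pid yields {(eng, fin, 22, 33, 4, 9680), (eng, fin, 22, 33, 7, 2000), (eng, fin, 22, 33, 8, 7950), (eng, fin, 22, 33, 9, 680), (fin, bio, 4, 29, 3, 7760), (fin, k1, 31, 7, 3, 7760), (mkt, fin, 11, 17, 8, 5250), (mkt, fin, 11, 17, 9, 7170), (mkt, fin, 11, 17, 9, 9740), (mkt, ops, 18, 31, 8, 5250), (mkt, ops, 18, 31, 9, 7170), (mkt, ops, 18, 31, 9, 9740), (mkt, p3, 33, 27, 8, 5250), (mkt, p3, 33, 27, 9, 7170), (mkt, p3, 33, 27, 9, 9740), (mkt, rd, 17, 37, 8, 5250), (mkt, rd, 17, 37, 9, 7170), (mkt, rd, 17, 37, 9, 9740)}.
Filtering on floor ≠ 3 ∧ dept ≠ ops leaves {(eng, fin, 22, 33, 4, 9680), (eng, fin, 22, 33, 7, 2000), (eng, fin, 22, 33, 8, 7950), (eng, fin, 22, 33, 9, 680), (mkt, fin, 11, 17, 8, 5250), (mkt, fin, 11, 17, 9, 7170), (mkt, fin, 11, 17, 9, 9740), (mkt, p3, 33, 27, 8, 5250), (mkt, p3, 33, 27, 9, 7170), (mkt, p3, 33, 27, 9, 9740), (mkt, rd, 17, 37, 8, 5250), (mkt, rd, 17, 37, 9, 7170), (mkt, rd, 17, 37, 9, 9740)}.
Projecting to mgr, pid (9 duplicate(s) eliminated): {(11, mkt), (17, mkt), (22, eng), (33, mkt)}

{(11, mkt), (17, mkt), (22, eng), (33, mkt)}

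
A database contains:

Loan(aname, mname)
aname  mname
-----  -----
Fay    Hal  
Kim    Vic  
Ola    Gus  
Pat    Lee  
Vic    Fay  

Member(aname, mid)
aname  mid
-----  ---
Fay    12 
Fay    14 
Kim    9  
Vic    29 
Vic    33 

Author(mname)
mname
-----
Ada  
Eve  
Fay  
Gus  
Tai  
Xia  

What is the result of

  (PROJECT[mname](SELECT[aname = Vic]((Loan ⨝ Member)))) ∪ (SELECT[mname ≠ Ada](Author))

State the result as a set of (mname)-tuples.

Natural join on aname: {(Fay, Hal, 12), (Fay, Hal, 14), (Kim, Vic, 9), (Vic, Fay, 29), (Vic, Fay, 33)}
σ[aname = Vic]: keep tuples satisfying aname = Vic → {(Vic, Fay, 29), (Vic, Fay, 33)}
Projecting to mname (1 duplicate(s) eliminated): {Fay}
σ[mname ≠ Ada]: keep tuples satisfying mname ≠ Ada → {Eve, Fay, Gus, Tai, Xia}
Taking the union: {Eve, Fay, Gus, Tai, Xia}

{Eve, Fay, Gus, Tai, Xia}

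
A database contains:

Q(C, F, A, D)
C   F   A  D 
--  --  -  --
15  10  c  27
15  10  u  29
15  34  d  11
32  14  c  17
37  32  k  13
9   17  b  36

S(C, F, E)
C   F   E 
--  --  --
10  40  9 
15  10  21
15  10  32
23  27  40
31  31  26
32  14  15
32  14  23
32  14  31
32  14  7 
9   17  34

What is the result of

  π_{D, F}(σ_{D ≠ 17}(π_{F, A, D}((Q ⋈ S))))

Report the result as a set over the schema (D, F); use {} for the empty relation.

Q ⋈ S (natural join on C, F): {(15, 10, c, 27, 21), (15, 10, c, 27, 32), (15, 10, u, 29, 21), (15, 10, u, 29, 32), (32, 14, c, 17, 15), (32, 14, c, 17, 23), (32, 14, c, 17, 31), (32, 14, c, 17, 7), (9, 17, b, 36, 34)}
π_{F, A, D} gives {(10, c, 27), (10, u, 29), (14, c, 17), (17, b, 36)} (5 duplicate(s) eliminated).
Filtering on D ≠ 17 leaves {(10, c, 27), (10, u, 29), (17, b, 36)}.
π_{D, F} gives {(27, 10), (29, 10), (36, 17)}.

{(27, 10), (29, 10), (36, 17)}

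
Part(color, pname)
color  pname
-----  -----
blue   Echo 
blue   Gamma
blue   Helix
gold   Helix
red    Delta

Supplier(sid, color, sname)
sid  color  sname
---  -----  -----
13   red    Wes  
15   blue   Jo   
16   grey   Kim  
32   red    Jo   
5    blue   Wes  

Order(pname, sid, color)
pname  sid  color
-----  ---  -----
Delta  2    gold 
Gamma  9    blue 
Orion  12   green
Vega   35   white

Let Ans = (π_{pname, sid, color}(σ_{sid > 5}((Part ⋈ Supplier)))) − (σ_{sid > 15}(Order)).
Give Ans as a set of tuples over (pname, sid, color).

Natural join on color: {(blue, Echo, 15, Jo), (blue, Echo, 5, Wes), (blue, Gamma, 15, Jo), (blue, Gamma, 5, Wes), (blue, Helix, 15, Jo), (blue, Helix, 5, Wes), (red, Delta, 13, Wes), (red, Delta, 32, Jo)}
σ[sid > 5]: keep tuples satisfying sid > 5 → {(blue, Echo, 15, Jo), (blue, Gamma, 15, Jo), (blue, Helix, 15, Jo), (red, Delta, 13, Wes), (red, Delta, 32, Jo)}
π[pname, sid, color]: project onto (pname, sid, color) → {(Delta, 13, red), (Delta, 32, red), (Echo, 15, blue), (Gamma, 15, blue), (Helix, 15, blue)}
σ[sid > 15]: keep tuples satisfying sid > 15 → {(Vega, 35, white)}
Difference: {(Delta, 13, red), (Delta, 32, red), (Echo, 15, blue), (Gamma, 15, blue), (Helix, 15, blue)} with {(Vega, 35, white)} → {(Delta, 13, red), (Delta, 32, red), (Echo, 15, blue), (Gamma, 15, blue), (Helix, 15, blue)}

{(Delta, 13, red), (Delta, 32, red), (Echo, 15, blue), (Gamma, 15, blue), (Helix, 15, blue)}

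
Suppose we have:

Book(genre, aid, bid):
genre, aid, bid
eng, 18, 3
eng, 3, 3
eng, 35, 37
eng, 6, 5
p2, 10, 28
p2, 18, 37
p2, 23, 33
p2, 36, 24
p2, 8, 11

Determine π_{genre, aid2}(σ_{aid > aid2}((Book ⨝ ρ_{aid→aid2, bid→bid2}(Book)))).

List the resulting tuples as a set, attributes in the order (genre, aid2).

{(eng, 18), (eng, 3), (eng, 6), (p2, 10), (p2, 18), (p2, 23), (p2, 8)}

ρ[aid→aid2, bid→bid2]: schema becomes (genre, aid2, bid2); tuples unchanged.
Joining Book and ρ_{aid→aid2, bid→bid2}(Book) on genre yields {(eng, 18, 3, 18, 3), (eng, 18, 3, 3, 3), (eng, 18, 3, 35, 37), (eng, 18, 3, 6, 5), (eng, 3, 3, 18, 3), (eng, 3, 3, 3, 3), (eng, 3, 3, 35, 37), (eng, 3, 3, 6, 5), (eng, 35, 37, 18, 3), (eng, 35, 37, 3, 3), (eng, 35, 37, 35, 37), (eng, 35, 37, 6, 5), (eng, 6, 5, 18, 3), (eng, 6, 5, 3, 3), (eng, 6, 5, 35, 37), (eng, 6, 5, 6, 5), (p2, 10, 28, 10, 28), (p2, 10, 28, 18, 37), (p2, 10, 28, 23, 33), (p2, 10, 28, 36, 24), (p2, 10, 28, 8, 11), (p2, 18, 37, 10, 28), (p2, 18, 37, 18, 37), (p2, 18, 37, 23, 33), (p2, 18, 37, 36, 24), (p2, 18, 37, 8, 11), (p2, 23, 33, 10, 28), (p2, 23, 33, 18, 37), (p2, 23, 33, 23, 33), (p2, 23, 33, 36, 24), (p2, 23, 33, 8, 11), (p2, 36, 24, 10, 28), (p2, 36, 24, 18, 37), (p2, 36, 24, 23, 33), (p2, 36, 24, 36, 24), (p2, 36, 24, 8, 11), (p2, 8, 11, 10, 28), (p2, 8, 11, 18, 37), (p2, 8, 11, 23, 33), (p2, 8, 11, 36, 24), (p2, 8, 11, 8, 11)}.
Filtering on aid > aid2 leaves {(eng, 18, 3, 3, 3), (eng, 18, 3, 6, 5), (eng, 35, 37, 18, 3), (eng, 35, 37, 3, 3), (eng, 35, 37, 6, 5), (eng, 6, 5, 3, 3), (p2, 10, 28, 8, 11), (p2, 18, 37, 10, 28), (p2, 18, 37, 8, 11), (p2, 23, 33, 10, 28), (p2, 23, 33, 18, 37), (p2, 23, 33, 8, 11), (p2, 36, 24, 10, 28), (p2, 36, 24, 18, 37), (p2, 36, 24, 23, 33), (p2, 36, 24, 8, 11)}.
Keep only column(s) genre, aid2 (9 duplicate(s) eliminated): {(eng, 18), (eng, 3), (eng, 6), (p2, 10), (p2, 18), (p2, 23), (p2, 8)}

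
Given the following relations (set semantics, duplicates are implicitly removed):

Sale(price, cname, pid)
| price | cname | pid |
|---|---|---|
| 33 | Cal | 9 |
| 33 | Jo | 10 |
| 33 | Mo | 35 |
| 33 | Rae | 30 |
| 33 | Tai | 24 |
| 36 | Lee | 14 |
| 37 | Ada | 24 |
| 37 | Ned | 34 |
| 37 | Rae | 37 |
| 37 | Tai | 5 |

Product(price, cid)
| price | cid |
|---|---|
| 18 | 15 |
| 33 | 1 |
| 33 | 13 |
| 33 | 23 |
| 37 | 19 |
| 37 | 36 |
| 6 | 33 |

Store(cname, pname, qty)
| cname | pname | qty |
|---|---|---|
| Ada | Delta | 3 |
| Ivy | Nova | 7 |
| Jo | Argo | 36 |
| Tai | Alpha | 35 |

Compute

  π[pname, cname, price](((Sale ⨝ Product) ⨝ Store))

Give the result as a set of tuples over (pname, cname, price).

{(Alpha, Tai, 33), (Alpha, Tai, 37), (Argo, Jo, 33), (Delta, Ada, 37)}

Sale ⋈ Product (natural join on price): {(33, Cal, 9, 1), (33, Cal, 9, 13), (33, Cal, 9, 23), (33, Jo, 10, 1), (33, Jo, 10, 13), (33, Jo, 10, 23), (33, Mo, 35, 1), (33, Mo, 35, 13), (33, Mo, 35, 23), (33, Rae, 30, 1), (33, Rae, 30, 13), (33, Rae, 30, 23), (33, Tai, 24, 1), (33, Tai, 24, 13), (33, Tai, 24, 23), (37, Ada, 24, 19), (37, Ada, 24, 36), (37, Ned, 34, 19), (37, Ned, 34, 36), (37, Rae, 37, 19), (37, Rae, 37, 36), (37, Tai, 5, 19), (37, Tai, 5, 36)}
(Sale ⨝ Product) ⋈ Store (natural join on cname): {(33, Jo, 10, 1, Argo, 36), (33, Jo, 10, 13, Argo, 36), (33, Jo, 10, 23, Argo, 36), (33, Tai, 24, 1, Alpha, 35), (33, Tai, 24, 13, Alpha, 35), (33, Tai, 24, 23, Alpha, 35), (37, Ada, 24, 19, Delta, 3), (37, Ada, 24, 36, Delta, 3), (37, Tai, 5, 19, Alpha, 35), (37, Tai, 5, 36, Alpha, 35)}
π_{pname, cname, price} gives {(Alpha, Tai, 33), (Alpha, Tai, 37), (Argo, Jo, 33), (Delta, Ada, 37)} (6 duplicate(s) eliminated).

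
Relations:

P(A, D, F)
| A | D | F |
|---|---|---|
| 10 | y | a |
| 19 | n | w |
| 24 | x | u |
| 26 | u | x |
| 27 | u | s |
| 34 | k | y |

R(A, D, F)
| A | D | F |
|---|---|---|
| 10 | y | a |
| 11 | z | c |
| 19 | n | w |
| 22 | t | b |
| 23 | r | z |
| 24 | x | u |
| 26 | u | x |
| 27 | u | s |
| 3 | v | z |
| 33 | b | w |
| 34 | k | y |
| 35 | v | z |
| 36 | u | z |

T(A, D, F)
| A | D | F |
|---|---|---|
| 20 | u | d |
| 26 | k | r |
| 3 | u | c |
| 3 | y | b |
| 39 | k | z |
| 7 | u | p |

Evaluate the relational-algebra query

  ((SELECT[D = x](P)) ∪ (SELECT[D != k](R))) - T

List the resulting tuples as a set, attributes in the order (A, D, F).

{(10, y, a), (11, z, c), (19, n, w), (22, t, b), (23, r, z), (24, x, u), (26, u, x), (27, u, s), (3, v, z), (33, b, w), (35, v, z), (36, u, z)}

Selection D = x: {(24, x, u)}
Selection D != k: {(10, y, a), (11, z, c), (19, n, w), (22, t, b), (23, r, z), (24, x, u), (26, u, x), (27, u, s), (3, v, z), (33, b, w), (35, v, z), (36, u, z)}
Union: {(24, x, u)} with {(10, y, a), (11, z, c), (19, n, w), (22, t, b), (23, r, z), (24, x, u), (26, u, x), (27, u, s), (3, v, z), (33, b, w), (35, v, z), (36, u, z)} → {(10, y, a), (11, z, c), (19, n, w), (22, t, b), (23, r, z), (24, x, u), (26, u, x), (27, u, s), (3, v, z), (33, b, w), (35, v, z), (36, u, z)}
Difference: {(10, y, a), (11, z, c), (19, n, w), (22, t, b), (23, r, z), (24, x, u), (26, u, x), (27, u, s), (3, v, z), (33, b, w), (35, v, z), (36, u, z)} with {(20, u, d), (26, k, r), (3, u, c), (3, y, b), (39, k, z), (7, u, p)} → {(10, y, a), (11, z, c), (19, n, w), (22, t, b), (23, r, z), (24, x, u), (26, u, x), (27, u, s), (3, v, z), (33, b, w), (35, v, z), (36, u, z)}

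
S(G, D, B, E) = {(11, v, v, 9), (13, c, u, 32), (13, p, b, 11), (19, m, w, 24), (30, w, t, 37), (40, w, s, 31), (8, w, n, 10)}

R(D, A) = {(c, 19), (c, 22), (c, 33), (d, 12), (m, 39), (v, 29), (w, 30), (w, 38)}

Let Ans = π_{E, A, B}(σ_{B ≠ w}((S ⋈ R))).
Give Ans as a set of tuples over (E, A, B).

Joining S and R on D yields {(11, v, v, 9, 29), (13, c, u, 32, 19), (13, c, u, 32, 22), (13, c, u, 32, 33), (19, m, w, 24, 39), (30, w, t, 37, 30), (30, w, t, 37, 38), (40, w, s, 31, 30), (40, w, s, 31, 38), (8, w, n, 10, 30), (8, w, n, 10, 38)}.
σ[B ≠ w]: keep tuples satisfying B ≠ w → {(11, v, v, 9, 29), (13, c, u, 32, 19), (13, c, u, 32, 22), (13, c, u, 32, 33), (30, w, t, 37, 30), (30, w, t, 37, 38), (40, w, s, 31, 30), (40, w, s, 31, 38), (8, w, n, 10, 30), (8, w, n, 10, 38)}
Projecting to E, A, B: {(10, 30, n), (10, 38, n), (31, 30, s), (31, 38, s), (32, 19, u), (32, 22, u), (32, 33, u), (37, 30, t), (37, 38, t), (9, 29, v)}

{(10, 30, n), (10, 38, n), (31, 30, s), (31, 38, s), (32, 19, u), (32, 22, u), (32, 33, u), (37, 30, t), (37, 38, t), (9, 29, v)}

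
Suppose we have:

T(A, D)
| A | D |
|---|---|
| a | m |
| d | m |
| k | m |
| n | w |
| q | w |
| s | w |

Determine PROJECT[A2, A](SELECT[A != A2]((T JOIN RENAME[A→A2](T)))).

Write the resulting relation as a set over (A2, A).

{(a, d), (a, k), (d, a), (d, k), (k, a), (k, d), (n, q), (n, s), (q, n), (q, s), (s, n), (s, q)}

ρ[A→A2]: schema becomes (A2, D); tuples unchanged.
Joining T and RENAME[A→A2](T) on D yields {(a, m, a), (a, m, d), (a, m, k), (d, m, a), (d, m, d), (d, m, k), (k, m, a), (k, m, d), (k, m, k), (n, w, n), (n, w, q), (n, w, s), (q, w, n), (q, w, q), (q, w, s), (s, w, n), (s, w, q), (s, w, s)}.
Apply σ_{A != A2}; surviving tuples: {(a, m, d), (a, m, k), (d, m, a), (d, m, k), (k, m, a), (k, m, d), (n, w, q), (n, w, s), (q, w, n), (q, w, s), (s, w, n), (s, w, q)}
π_{A2, A} gives {(a, d), (a, k), (d, a), (d, k), (k, a), (k, d), (n, q), (n, s), (q, n), (q, s), (s, n), (s, q)}.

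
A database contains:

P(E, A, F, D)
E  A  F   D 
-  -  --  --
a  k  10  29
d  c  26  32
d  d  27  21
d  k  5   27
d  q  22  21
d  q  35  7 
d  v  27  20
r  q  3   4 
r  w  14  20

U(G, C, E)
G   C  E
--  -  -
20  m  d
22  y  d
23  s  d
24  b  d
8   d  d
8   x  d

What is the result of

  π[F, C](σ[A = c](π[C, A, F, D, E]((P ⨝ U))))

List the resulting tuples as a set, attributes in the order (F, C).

{(26, b), (26, d), (26, m), (26, s), (26, x), (26, y)}

P ⋈ U (natural join on E): {(d, c, 26, 32, 20, m), (d, c, 26, 32, 22, y), (d, c, 26, 32, 23, s), (d, c, 26, 32, 24, b), (d, c, 26, 32, 8, d), (d, c, 26, 32, 8, x), (d, d, 27, 21, 20, m), (d, d, 27, 21, 22, y), (d, d, 27, 21, 23, s), (d, d, 27, 21, 24, b), (d, d, 27, 21, 8, d), (d, d, 27, 21, 8, x), (d, k, 5, 27, 20, m), (d, k, 5, 27, 22, y), (d, k, 5, 27, 23, s), (d, k, 5, 27, 24, b), (d, k, 5, 27, 8, d), (d, k, 5, 27, 8, x), (d, q, 22, 21, 20, m), (d, q, 22, 21, 22, y), (d, q, 22, 21, 23, s), (d, q, 22, 21, 24, b), (d, q, 22, 21, 8, d), (d, q, 22, 21, 8, x), (d, q, 35, 7, 20, m), (d, q, 35, 7, 22, y), (d, q, 35, 7, 23, s), (d, q, 35, 7, 24, b), (d, q, 35, 7, 8, d), (d, q, 35, 7, 8, x), (d, v, 27, 20, 20, m), (d, v, 27, 20, 22, y), (d, v, 27, 20, 23, s), (d, v, 27, 20, 24, b), (d, v, 27, 20, 8, d), (d, v, 27, 20, 8, x)}
π[C, A, F, D, E]: project onto (C, A, F, D, E) → {(b, c, 26, 32, d), (b, d, 27, 21, d), (b, k, 5, 27, d), (b, q, 22, 21, d), (b, q, 35, 7, d), (b, v, 27, 20, d), (d, c, 26, 32, d), (d, d, 27, 21, d), (d, k, 5, 27, d), (d, q, 22, 21, d), (d, q, 35, 7, d), (d, v, 27, 20, d), (m, c, 26, 32, d), (m, d, 27, 21, d), (m, k, 5, 27, d), (m, q, 22, 21, d), (m, q, 35, 7, d), (m, v, 27, 20, d), (s, c, 26, 32, d), (s, d, 27, 21, d), (s, k, 5, 27, d), (s, q, 22, 21, d), (s, q, 35, 7, d), (s, v, 27, 20, d), (x, c, 26, 32, d), (x, d, 27, 21, d), (x, k, 5, 27, d), (x, q, 22, 21, d), (x, q, 35, 7, d), (x, v, 27, 20, d), (y, c, 26, 32, d), (y, d, 27, 21, d), (y, k, 5, 27, d), (y, q, 22, 21, d), (y, q, 35, 7, d), (y, v, 27, 20, d)}
Apply σ_{A = c}; surviving tuples: {(b, c, 26, 32, d), (d, c, 26, 32, d), (m, c, 26, 32, d), (s, c, 26, 32, d), (x, c, 26, 32, d), (y, c, 26, 32, d)}
π[F, C]: project onto (F, C) → {(26, b), (26, d), (26, m), (26, s), (26, x), (26, y)}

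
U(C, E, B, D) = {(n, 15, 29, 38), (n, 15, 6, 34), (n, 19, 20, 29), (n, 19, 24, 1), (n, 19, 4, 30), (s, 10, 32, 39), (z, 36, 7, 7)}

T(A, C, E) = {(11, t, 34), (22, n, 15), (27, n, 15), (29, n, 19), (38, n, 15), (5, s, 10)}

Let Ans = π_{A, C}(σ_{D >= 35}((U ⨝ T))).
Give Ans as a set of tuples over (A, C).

{(22, n), (27, n), (38, n), (5, s)}

Natural join on C, E: {(n, 15, 29, 38, 22), (n, 15, 29, 38, 27), (n, 15, 29, 38, 38), (n, 15, 6, 34, 22), (n, 15, 6, 34, 27), (n, 15, 6, 34, 38), (n, 19, 20, 29, 29), (n, 19, 24, 1, 29), (n, 19, 4, 30, 29), (s, 10, 32, 39, 5)}
Apply σ_{D >= 35}; surviving tuples: {(n, 15, 29, 38, 22), (n, 15, 29, 38, 27), (n, 15, 29, 38, 38), (s, 10, 32, 39, 5)}
Projecting to A, C: {(22, n), (27, n), (38, n), (5, s)}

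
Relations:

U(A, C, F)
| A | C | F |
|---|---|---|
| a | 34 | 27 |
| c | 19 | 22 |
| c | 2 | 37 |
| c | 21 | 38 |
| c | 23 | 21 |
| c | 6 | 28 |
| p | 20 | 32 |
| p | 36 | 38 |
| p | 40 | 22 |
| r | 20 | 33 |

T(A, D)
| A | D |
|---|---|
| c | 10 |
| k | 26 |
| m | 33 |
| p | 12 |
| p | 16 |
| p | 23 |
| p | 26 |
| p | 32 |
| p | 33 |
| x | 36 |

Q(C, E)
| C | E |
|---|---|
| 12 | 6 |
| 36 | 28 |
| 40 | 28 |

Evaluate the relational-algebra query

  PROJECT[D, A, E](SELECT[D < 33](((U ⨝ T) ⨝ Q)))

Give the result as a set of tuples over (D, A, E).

U ⋈ T (natural join on A): {(c, 19, 22, 10), (c, 2, 37, 10), (c, 21, 38, 10), (c, 23, 21, 10), (c, 6, 28, 10), (p, 20, 32, 12), (p, 20, 32, 16), (p, 20, 32, 23), (p, 20, 32, 26), (p, 20, 32, 32), (p, 20, 32, 33), (p, 36, 38, 12), (p, 36, 38, 16), (p, 36, 38, 23), (p, 36, 38, 26), (p, 36, 38, 32), (p, 36, 38, 33), (p, 40, 22, 12), (p, 40, 22, 16), (p, 40, 22, 23), (p, 40, 22, 26), (p, 40, 22, 32), (p, 40, 22, 33)}
(U ⨝ T) ⋈ Q (natural join on C): {(p, 36, 38, 12, 28), (p, 36, 38, 16, 28), (p, 36, 38, 23, 28), (p, 36, 38, 26, 28), (p, 36, 38, 32, 28), (p, 36, 38, 33, 28), (p, 40, 22, 12, 28), (p, 40, 22, 16, 28), (p, 40, 22, 23, 28), (p, 40, 22, 26, 28), (p, 40, 22, 32, 28), (p, 40, 22, 33, 28)}
σ[D < 33]: keep tuples satisfying D < 33 → {(p, 36, 38, 12, 28), (p, 36, 38, 16, 28), (p, 36, 38, 23, 28), (p, 36, 38, 26, 28), (p, 36, 38, 32, 28), (p, 40, 22, 12, 28), (p, 40, 22, 16, 28), (p, 40, 22, 23, 28), (p, 40, 22, 26, 28), (p, 40, 22, 32, 28)}
Keep only column(s) D, A, E (5 duplicate(s) eliminated): {(12, p, 28), (16, p, 28), (23, p, 28), (26, p, 28), (32, p, 28)}

{(12, p, 28), (16, p, 28), (23, p, 28), (26, p, 28), (32, p, 28)}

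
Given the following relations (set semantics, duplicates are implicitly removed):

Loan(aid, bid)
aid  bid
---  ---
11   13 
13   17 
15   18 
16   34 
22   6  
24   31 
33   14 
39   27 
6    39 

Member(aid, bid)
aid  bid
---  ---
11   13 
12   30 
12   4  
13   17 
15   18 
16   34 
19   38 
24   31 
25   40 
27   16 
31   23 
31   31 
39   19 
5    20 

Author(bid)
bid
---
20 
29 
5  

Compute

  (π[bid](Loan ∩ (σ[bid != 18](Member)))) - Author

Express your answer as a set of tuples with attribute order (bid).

{13, 17, 31, 34}

Selection bid != 18: {(11, 13), (12, 30), (12, 4), (13, 17), (16, 34), (19, 38), (24, 31), (25, 40), (27, 16), (31, 23), (31, 31), (39, 19), (5, 20)}
Taking the intersection: {(11, 13), (13, 17), (16, 34), (24, 31)}
Projecting to bid: {13, 17, 31, 34}
Taking the difference: {13, 17, 31, 34}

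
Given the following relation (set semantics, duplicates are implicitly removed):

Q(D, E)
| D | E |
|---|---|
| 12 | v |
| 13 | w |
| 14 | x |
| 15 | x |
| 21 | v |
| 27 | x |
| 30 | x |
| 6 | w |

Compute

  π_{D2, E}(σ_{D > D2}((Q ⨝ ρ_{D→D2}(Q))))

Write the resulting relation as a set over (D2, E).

{(12, v), (14, x), (15, x), (27, x), (6, w)}

ρ[D→D2]: schema becomes (D2, E); tuples unchanged.
Joining Q and ρ_{D→D2}(Q) on E yields {(12, v, 12), (12, v, 21), (13, w, 13), (13, w, 6), (14, x, 14), (14, x, 15), (14, x, 27), (14, x, 30), (15, x, 14), (15, x, 15), (15, x, 27), (15, x, 30), (21, v, 12), (21, v, 21), (27, x, 14), (27, x, 15), (27, x, 27), (27, x, 30), (30, x, 14), (30, x, 15), (30, x, 27), (30, x, 30), (6, w, 13), (6, w, 6)}.
Selection D > D2: {(13, w, 6), (15, x, 14), (21, v, 12), (27, x, 14), (27, x, 15), (30, x, 14), (30, x, 15), (30, x, 27)}
π[D2, E]: project onto (D2, E) (3 duplicate(s) eliminated) → {(12, v), (14, x), (15, x), (27, x), (6, w)}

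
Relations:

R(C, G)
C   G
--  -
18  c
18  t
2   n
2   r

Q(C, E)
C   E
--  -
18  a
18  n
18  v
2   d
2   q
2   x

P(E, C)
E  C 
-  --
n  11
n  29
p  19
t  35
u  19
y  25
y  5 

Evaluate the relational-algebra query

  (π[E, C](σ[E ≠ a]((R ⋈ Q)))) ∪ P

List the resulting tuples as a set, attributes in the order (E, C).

{(d, 2), (n, 11), (n, 18), (n, 29), (p, 19), (q, 2), (t, 35), (u, 19), (v, 18), (x, 2), (y, 25), (y, 5)}

Joining R and Q on C yields {(18, c, a), (18, c, n), (18, c, v), (18, t, a), (18, t, n), (18, t, v), (2, n, d), (2, n, q), (2, n, x), (2, r, d), (2, r, q), (2, r, x)}.
Selection E ≠ a: {(18, c, n), (18, c, v), (18, t, n), (18, t, v), (2, n, d), (2, n, q), (2, n, x), (2, r, d), (2, r, q), (2, r, x)}
π[E, C]: project onto (E, C) (5 duplicate(s) eliminated) → {(d, 2), (n, 18), (q, 2), (v, 18), (x, 2)}
Union: {(d, 2), (n, 18), (q, 2), (v, 18), (x, 2)} with {(n, 11), (n, 29), (p, 19), (t, 35), (u, 19), (y, 25), (y, 5)} → {(d, 2), (n, 11), (n, 18), (n, 29), (p, 19), (q, 2), (t, 35), (u, 19), (v, 18), (x, 2), (y, 25), (y, 5)}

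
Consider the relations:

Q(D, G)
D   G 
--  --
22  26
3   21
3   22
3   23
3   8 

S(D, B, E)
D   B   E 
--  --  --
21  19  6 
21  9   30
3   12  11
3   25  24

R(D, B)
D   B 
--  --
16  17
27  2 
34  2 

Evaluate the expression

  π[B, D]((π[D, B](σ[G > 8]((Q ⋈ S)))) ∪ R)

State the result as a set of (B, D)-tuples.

Joining Q and S on D yields {(3, 21, 12, 11), (3, 21, 25, 24), (3, 22, 12, 11), (3, 22, 25, 24), (3, 23, 12, 11), (3, 23, 25, 24), (3, 8, 12, 11), (3, 8, 25, 24)}.
Apply σ_{G > 8}; surviving tuples: {(3, 21, 12, 11), (3, 21, 25, 24), (3, 22, 12, 11), (3, 22, 25, 24), (3, 23, 12, 11), (3, 23, 25, 24)}
Projecting to D, B (4 duplicate(s) eliminated): {(3, 12), (3, 25)}
Taking the union: {(16, 17), (27, 2), (3, 12), (3, 25), (34, 2)}
Projecting to B, D: {(12, 3), (17, 16), (2, 27), (2, 34), (25, 3)}

{(12, 3), (17, 16), (2, 27), (2, 34), (25, 3)}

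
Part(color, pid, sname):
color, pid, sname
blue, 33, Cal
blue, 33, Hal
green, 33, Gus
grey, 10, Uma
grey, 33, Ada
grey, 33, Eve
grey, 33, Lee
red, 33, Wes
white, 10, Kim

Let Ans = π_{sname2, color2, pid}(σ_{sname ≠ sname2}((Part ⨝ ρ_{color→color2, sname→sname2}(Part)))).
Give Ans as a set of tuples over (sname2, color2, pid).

{(Ada, grey, 33), (Cal, blue, 33), (Eve, grey, 33), (Gus, green, 33), (Hal, blue, 33), (Kim, white, 10), (Lee, grey, 33), (Uma, grey, 10), (Wes, red, 33)}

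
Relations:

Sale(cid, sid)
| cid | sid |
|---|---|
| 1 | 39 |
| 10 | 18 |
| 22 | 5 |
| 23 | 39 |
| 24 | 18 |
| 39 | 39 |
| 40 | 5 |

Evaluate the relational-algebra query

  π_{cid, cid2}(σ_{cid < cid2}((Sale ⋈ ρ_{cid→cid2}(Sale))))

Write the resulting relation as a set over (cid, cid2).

ρ[cid→cid2]: schema becomes (cid2, sid); tuples unchanged.
Sale ⋈ ρ_{cid→cid2}(Sale) (natural join on sid): {(1, 39, 1), (1, 39, 23), (1, 39, 39), (10, 18, 10), (10, 18, 24), (22, 5, 22), (22, 5, 40), (23, 39, 1), (23, 39, 23), (23, 39, 39), (24, 18, 10), (24, 18, 24), (39, 39, 1), (39, 39, 23), (39, 39, 39), (40, 5, 22), (40, 5, 40)}
Apply σ_{cid < cid2}; surviving tuples: {(1, 39, 23), (1, 39, 39), (10, 18, 24), (22, 5, 40), (23, 39, 39)}
Keep only column(s) cid, cid2: {(1, 23), (1, 39), (10, 24), (22, 40), (23, 39)}

{(1, 23), (1, 39), (10, 24), (22, 40), (23, 39)}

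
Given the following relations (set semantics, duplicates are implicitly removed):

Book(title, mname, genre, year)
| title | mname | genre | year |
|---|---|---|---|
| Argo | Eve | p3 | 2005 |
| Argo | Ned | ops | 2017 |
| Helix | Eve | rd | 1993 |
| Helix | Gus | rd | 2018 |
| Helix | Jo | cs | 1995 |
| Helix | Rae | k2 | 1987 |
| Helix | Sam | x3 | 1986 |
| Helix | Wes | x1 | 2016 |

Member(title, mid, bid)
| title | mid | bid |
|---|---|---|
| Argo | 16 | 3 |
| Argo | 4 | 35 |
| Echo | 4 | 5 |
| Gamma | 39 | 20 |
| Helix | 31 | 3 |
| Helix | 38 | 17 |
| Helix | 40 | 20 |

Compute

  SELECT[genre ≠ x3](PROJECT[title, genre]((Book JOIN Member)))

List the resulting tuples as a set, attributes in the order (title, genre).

{(Argo, ops), (Argo, p3), (Helix, cs), (Helix, k2), (Helix, rd), (Helix, x1)}

Joining Book and Member on title yields {(Argo, Eve, p3, 2005, 16, 3), (Argo, Eve, p3, 2005, 4, 35), (Argo, Ned, ops, 2017, 16, 3), (Argo, Ned, ops, 2017, 4, 35), (Helix, Eve, rd, 1993, 31, 3), (Helix, Eve, rd, 1993, 38, 17), (Helix, Eve, rd, 1993, 40, 20), (Helix, Gus, rd, 2018, 31, 3), (Helix, Gus, rd, 2018, 38, 17), (Helix, Gus, rd, 2018, 40, 20), (Helix, Jo, cs, 1995, 31, 3), (Helix, Jo, cs, 1995, 38, 17), (Helix, Jo, cs, 1995, 40, 20), (Helix, Rae, k2, 1987, 31, 3), (Helix, Rae, k2, 1987, 38, 17), (Helix, Rae, k2, 1987, 40, 20), (Helix, Sam, x3, 1986, 31, 3), (Helix, Sam, x3, 1986, 38, 17), (Helix, Sam, x3, 1986, 40, 20), (Helix, Wes, x1, 2016, 31, 3), (Helix, Wes, x1, 2016, 38, 17), (Helix, Wes, x1, 2016, 40, 20)}.
π[title, genre]: project onto (title, genre) (15 duplicate(s) eliminated) → {(Argo, ops), (Argo, p3), (Helix, cs), (Helix, k2), (Helix, rd), (Helix, x1), (Helix, x3)}
Apply σ_{genre ≠ x3}; surviving tuples: {(Argo, ops), (Argo, p3), (Helix, cs), (Helix, k2), (Helix, rd), (Helix, x1)}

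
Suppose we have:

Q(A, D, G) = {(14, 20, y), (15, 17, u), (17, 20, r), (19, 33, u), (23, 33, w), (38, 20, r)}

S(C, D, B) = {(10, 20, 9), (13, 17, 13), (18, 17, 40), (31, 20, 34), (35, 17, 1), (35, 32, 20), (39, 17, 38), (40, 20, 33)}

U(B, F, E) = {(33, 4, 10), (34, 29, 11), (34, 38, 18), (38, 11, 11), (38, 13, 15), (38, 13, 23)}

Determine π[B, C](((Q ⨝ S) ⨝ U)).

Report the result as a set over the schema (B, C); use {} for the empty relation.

{(33, 40), (34, 31), (38, 39)}

Joining Q and S on D yields {(14, 20, y, 10, 9), (14, 20, y, 31, 34), (14, 20, y, 40, 33), (15, 17, u, 13, 13), (15, 17, u, 18, 40), (15, 17, u, 35, 1), (15, 17, u, 39, 38), (17, 20, r, 10, 9), (17, 20, r, 31, 34), (17, 20, r, 40, 33), (38, 20, r, 10, 9), (38, 20, r, 31, 34), (38, 20, r, 40, 33)}.
Joining (Q ⨝ S) and U on B yields {(14, 20, y, 31, 34, 29, 11), (14, 20, y, 31, 34, 38, 18), (14, 20, y, 40, 33, 4, 10), (15, 17, u, 39, 38, 11, 11), (15, 17, u, 39, 38, 13, 15), (15, 17, u, 39, 38, 13, 23), (17, 20, r, 31, 34, 29, 11), (17, 20, r, 31, 34, 38, 18), (17, 20, r, 40, 33, 4, 10), (38, 20, r, 31, 34, 29, 11), (38, 20, r, 31, 34, 38, 18), (38, 20, r, 40, 33, 4, 10)}.
π_{B, C} gives {(33, 40), (34, 31), (38, 39)} (9 duplicate(s) eliminated).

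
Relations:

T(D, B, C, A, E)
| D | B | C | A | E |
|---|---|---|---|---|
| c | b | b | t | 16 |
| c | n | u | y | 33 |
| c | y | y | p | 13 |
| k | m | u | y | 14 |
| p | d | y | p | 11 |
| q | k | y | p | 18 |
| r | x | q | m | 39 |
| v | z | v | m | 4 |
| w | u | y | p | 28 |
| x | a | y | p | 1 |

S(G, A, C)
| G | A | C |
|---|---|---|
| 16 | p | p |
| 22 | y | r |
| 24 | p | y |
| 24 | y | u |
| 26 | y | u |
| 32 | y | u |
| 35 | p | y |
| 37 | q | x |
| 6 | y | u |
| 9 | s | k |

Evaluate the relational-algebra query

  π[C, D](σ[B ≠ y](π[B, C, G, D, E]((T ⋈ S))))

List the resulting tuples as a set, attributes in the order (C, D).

{(u, c), (u, k), (y, p), (y, q), (y, w), (y, x)}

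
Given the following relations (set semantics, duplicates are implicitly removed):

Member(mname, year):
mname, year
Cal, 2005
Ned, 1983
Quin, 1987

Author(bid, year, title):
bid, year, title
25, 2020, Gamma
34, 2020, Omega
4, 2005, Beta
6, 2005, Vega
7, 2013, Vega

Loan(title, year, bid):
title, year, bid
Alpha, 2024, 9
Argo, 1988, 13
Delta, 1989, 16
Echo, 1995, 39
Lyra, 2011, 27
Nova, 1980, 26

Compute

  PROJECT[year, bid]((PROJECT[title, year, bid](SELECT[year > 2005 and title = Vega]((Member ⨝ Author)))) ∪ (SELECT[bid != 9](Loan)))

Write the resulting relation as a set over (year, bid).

Joining Member and Author on year yields {(Cal, 2005, 4, Beta), (Cal, 2005, 6, Vega)}.
Selection year > 2005 and title = Vega: {}
π[title, year, bid]: project onto (title, year, bid) → {}
Selection bid != 9: {(Argo, 1988, 13), (Delta, 1989, 16), (Echo, 1995, 39), (Lyra, 2011, 27), (Nova, 1980, 26)}
Union: {} with {(Argo, 1988, 13), (Delta, 1989, 16), (Echo, 1995, 39), (Lyra, 2011, 27), (Nova, 1980, 26)} → {(Argo, 1988, 13), (Delta, 1989, 16), (Echo, 1995, 39), (Lyra, 2011, 27), (Nova, 1980, 26)}
π[year, bid]: project onto (year, bid) → {(1980, 26), (1988, 13), (1989, 16), (1995, 39), (2011, 27)}

{(1980, 26), (1988, 13), (1989, 16), (1995, 39), (2011, 27)}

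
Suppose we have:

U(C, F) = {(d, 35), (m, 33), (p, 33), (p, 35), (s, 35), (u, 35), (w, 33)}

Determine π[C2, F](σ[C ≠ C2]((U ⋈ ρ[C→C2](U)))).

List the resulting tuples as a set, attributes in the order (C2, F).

{(d, 35), (m, 33), (p, 33), (p, 35), (s, 35), (u, 35), (w, 33)}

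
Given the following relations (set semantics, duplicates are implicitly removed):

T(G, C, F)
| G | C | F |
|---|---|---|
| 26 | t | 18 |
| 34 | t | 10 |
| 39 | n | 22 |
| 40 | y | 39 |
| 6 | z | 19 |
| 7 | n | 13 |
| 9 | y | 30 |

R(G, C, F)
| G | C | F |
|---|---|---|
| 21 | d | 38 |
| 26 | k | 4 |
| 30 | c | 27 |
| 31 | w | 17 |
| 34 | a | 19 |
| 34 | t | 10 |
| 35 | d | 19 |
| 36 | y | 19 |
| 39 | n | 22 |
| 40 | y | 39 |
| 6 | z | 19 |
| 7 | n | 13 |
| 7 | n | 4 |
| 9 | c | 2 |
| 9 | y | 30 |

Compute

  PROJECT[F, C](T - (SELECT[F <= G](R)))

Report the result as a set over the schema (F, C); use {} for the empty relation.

{(13, n), (18, t), (19, z), (30, y)}

σ[F <= G]: keep tuples satisfying F <= G → {(26, k, 4), (30, c, 27), (31, w, 17), (34, a, 19), (34, t, 10), (35, d, 19), (36, y, 19), (39, n, 22), (40, y, 39), (7, n, 4), (9, c, 2)}
Taking the difference: {(26, t, 18), (6, z, 19), (7, n, 13), (9, y, 30)}
π[F, C]: project onto (F, C) → {(13, n), (18, t), (19, z), (30, y)}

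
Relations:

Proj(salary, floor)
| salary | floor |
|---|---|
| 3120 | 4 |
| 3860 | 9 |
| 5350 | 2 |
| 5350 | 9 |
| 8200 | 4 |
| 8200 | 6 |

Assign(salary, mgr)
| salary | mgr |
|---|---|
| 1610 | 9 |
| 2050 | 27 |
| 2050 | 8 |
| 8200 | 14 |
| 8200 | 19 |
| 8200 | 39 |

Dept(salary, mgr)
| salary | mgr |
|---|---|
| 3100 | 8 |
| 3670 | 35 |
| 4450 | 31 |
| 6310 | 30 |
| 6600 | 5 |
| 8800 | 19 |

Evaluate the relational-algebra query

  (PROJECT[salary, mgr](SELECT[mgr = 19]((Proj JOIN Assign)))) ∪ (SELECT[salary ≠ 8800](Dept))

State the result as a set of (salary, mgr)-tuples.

{(3100, 8), (3670, 35), (4450, 31), (6310, 30), (6600, 5), (8200, 19)}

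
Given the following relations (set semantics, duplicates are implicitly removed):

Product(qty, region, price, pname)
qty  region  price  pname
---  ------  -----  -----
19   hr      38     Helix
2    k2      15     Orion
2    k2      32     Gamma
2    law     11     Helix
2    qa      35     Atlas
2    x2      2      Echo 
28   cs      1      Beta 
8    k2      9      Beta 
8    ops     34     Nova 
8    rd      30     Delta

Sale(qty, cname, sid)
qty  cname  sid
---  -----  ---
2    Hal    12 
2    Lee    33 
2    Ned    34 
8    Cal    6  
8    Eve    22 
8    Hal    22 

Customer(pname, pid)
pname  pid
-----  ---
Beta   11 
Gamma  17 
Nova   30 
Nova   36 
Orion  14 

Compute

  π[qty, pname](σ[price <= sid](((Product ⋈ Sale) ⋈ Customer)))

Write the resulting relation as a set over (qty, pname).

{(2, Gamma), (2, Orion), (8, Beta)}

Natural join on qty: {(2, k2, 15, Orion, Hal, 12), (2, k2, 15, Orion, Lee, 33), (2, k2, 15, Orion, Ned, 34), (2, k2, 32, Gamma, Hal, 12), (2, k2, 32, Gamma, Lee, 33), (2, k2, 32, Gamma, Ned, 34), (2, law, 11, Helix, Hal, 12), (2, law, 11, Helix, Lee, 33), (2, law, 11, Helix, Ned, 34), (2, qa, 35, Atlas, Hal, 12), (2, qa, 35, Atlas, Lee, 33), (2, qa, 35, Atlas, Ned, 34), (2, x2, 2, Echo, Hal, 12), (2, x2, 2, Echo, Lee, 33), (2, x2, 2, Echo, Ned, 34), (8, k2, 9, Beta, Cal, 6), (8, k2, 9, Beta, Eve, 22), (8, k2, 9, Beta, Hal, 22), (8, ops, 34, Nova, Cal, 6), (8, ops, 34, Nova, Eve, 22), (8, ops, 34, Nova, Hal, 22), (8, rd, 30, Delta, Cal, 6), (8, rd, 30, Delta, Eve, 22), (8, rd, 30, Delta, Hal, 22)}
Natural join on pname: {(2, k2, 15, Orion, Hal, 12, 14), (2, k2, 15, Orion, Lee, 33, 14), (2, k2, 15, Orion, Ned, 34, 14), (2, k2, 32, Gamma, Hal, 12, 17), (2, k2, 32, Gamma, Lee, 33, 17), (2, k2, 32, Gamma, Ned, 34, 17), (8, k2, 9, Beta, Cal, 6, 11), (8, k2, 9, Beta, Eve, 22, 11), (8, k2, 9, Beta, Hal, 22, 11), (8, ops, 34, Nova, Cal, 6, 30), (8, ops, 34, Nova, Cal, 6, 36), (8, ops, 34, Nova, Eve, 22, 30), (8, ops, 34, Nova, Eve, 22, 36), (8, ops, 34, Nova, Hal, 22, 30), (8, ops, 34, Nova, Hal, 22, 36)}
Apply σ_{price <= sid}; surviving tuples: {(2, k2, 15, Orion, Lee, 33, 14), (2, k2, 15, Orion, Ned, 34, 14), (2, k2, 32, Gamma, Lee, 33, 17), (2, k2, 32, Gamma, Ned, 34, 17), (8, k2, 9, Beta, Eve, 22, 11), (8, k2, 9, Beta, Hal, 22, 11)}
Keep only column(s) qty, pname (3 duplicate(s) eliminated): {(2, Gamma), (2, Orion), (8, Beta)}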